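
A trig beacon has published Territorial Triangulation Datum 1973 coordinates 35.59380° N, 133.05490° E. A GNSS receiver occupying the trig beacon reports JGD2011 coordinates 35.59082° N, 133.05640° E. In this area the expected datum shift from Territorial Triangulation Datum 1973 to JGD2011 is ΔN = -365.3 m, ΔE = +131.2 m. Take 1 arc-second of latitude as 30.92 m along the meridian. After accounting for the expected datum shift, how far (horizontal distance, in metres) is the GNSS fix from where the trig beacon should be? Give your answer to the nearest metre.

34 m

Observed coordinate differences: Δφ = -0.00298°, Δλ = +0.00150°.
Converting to metres (1° lat = 111312 m, cos φ = 0.813164): observed ΔN = -331.7 m, observed ΔE = 135.8 m.
Subtracting the expected shift leaves a residual of -331.7 − (-365.3) = 33.6 m north and 135.8 − (131.2) = 4.6 m east.
Residual distance = √(33.6² + 4.6²) = 33.9 m.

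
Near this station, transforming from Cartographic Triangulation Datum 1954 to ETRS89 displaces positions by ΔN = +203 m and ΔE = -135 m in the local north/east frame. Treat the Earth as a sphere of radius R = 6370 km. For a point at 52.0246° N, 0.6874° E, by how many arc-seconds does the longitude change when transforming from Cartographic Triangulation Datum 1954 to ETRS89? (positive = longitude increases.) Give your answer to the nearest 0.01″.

At latitude 52.0246°, cos φ = 0.615323.
One radian of longitude at latitude φ spans R cos φ, so Δλ = ΔE / (R cos φ) = -135.0 / (6370000 × 0.615323) = -3.4442e-05 rad = -7.104″.

Δλ = -7.10″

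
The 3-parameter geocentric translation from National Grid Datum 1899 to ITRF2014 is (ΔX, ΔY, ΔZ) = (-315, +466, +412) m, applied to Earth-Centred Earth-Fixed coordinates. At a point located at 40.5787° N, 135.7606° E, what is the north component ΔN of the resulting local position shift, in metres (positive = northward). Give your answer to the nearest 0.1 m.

ΔN = -45.4 m

The local north axis is (−sin φ cos λ, −sin φ sin λ, cos φ), giving ΔN = -146.800 − 211.481 + 312.919 = -45.36 m.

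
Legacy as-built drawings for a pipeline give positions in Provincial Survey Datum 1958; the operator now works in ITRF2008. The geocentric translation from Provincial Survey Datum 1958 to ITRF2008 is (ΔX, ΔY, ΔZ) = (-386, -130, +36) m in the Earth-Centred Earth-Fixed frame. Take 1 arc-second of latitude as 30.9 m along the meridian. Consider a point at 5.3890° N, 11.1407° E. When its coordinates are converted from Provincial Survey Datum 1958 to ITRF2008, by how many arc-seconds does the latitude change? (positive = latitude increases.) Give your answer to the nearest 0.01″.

Δφ = 2.39″

sin φ = 0.093917, cos φ = 0.995580, sin λ = 0.193219, cos λ = 0.981156.
North component: ΔN = −sin φ cos λ·ΔX − sin φ sin λ·ΔY + cos φ·ΔZ = −(0.093917)(0.981156)(-386) − (0.093917)(0.193219)(-130) + (0.995580)(36) = 73.77 m.
1° of latitude spans 3600 × 30.90 = 111240 m, so Δφ = 73.77 / 111240 × 3600 = 2.387″.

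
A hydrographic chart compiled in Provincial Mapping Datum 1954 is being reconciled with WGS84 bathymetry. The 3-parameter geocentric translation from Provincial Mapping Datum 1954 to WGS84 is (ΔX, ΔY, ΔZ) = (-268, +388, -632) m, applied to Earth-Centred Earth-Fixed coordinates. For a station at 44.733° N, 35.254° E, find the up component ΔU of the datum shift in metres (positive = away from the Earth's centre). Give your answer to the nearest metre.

ΔU = -441 m

At φ = 44.733°, λ = 35.254°: sin φ = 0.703804, cos φ = 0.710394, sin λ = 0.577202, cos λ = 0.816601.
ΔU = cos φ cos λ·ΔX + cos φ sin λ·ΔY + sin φ·ΔZ = (0.710394)(0.816601)(-268) + (0.710394)(0.577202)(388) + (0.703804)(-632) = -441.18 m.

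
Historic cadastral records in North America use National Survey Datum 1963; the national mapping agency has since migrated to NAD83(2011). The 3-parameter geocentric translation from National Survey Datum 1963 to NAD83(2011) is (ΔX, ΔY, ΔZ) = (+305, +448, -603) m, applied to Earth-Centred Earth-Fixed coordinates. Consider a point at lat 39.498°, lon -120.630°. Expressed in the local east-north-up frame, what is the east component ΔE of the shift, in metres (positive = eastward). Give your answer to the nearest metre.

ΔE = 34 m

The local east axis at (φ, λ) is (−sin λ, cos λ, 0), so ΔE = −sin(-120.630°)·305 + cos(-120.630°)·448 = 34.19 m.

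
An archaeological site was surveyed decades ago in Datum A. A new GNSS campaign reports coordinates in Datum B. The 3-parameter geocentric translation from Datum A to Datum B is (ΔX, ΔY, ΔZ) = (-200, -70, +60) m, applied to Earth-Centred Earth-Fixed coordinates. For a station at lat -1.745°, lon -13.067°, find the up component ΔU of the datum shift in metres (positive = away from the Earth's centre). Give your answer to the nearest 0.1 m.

The local up (radial) axis is (cos φ cos λ, cos φ sin λ, sin φ), giving ΔU = -194.731 + 15.819 − 1.827 = -180.74 m.

ΔU = -180.7 m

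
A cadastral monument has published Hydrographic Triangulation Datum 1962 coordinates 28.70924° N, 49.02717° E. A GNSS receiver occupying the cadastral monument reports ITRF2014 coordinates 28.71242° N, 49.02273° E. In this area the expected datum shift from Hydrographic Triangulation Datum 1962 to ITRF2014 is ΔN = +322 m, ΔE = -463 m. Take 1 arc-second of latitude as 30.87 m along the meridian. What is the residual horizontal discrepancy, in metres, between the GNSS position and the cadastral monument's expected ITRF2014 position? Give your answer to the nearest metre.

44 m

Observed coordinate differences: Δφ = +0.00318°, Δλ = -0.00444°.
Converting to metres (1° lat = 111132 m, cos φ = 0.877069): observed ΔN = 353.4 m, observed ΔE = -432.8 m.
Subtracting the expected shift leaves a residual of 353.4 − (322) = 31.4 m north and -432.8 − (-463) = 30.2 m east.
Residual distance = √(31.4² + 30.2²) = 43.6 m.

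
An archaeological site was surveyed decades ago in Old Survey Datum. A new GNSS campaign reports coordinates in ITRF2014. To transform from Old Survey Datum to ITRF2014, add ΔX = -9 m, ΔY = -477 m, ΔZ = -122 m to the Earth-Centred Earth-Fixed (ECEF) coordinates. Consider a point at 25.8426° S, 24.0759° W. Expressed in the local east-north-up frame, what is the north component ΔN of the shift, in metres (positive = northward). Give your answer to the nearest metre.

The local north axis is (−sin φ cos λ, −sin φ sin λ, cos φ), giving ΔN = -3.582 + 84.822 − 109.799 = -28.56 m.

ΔN = -29 m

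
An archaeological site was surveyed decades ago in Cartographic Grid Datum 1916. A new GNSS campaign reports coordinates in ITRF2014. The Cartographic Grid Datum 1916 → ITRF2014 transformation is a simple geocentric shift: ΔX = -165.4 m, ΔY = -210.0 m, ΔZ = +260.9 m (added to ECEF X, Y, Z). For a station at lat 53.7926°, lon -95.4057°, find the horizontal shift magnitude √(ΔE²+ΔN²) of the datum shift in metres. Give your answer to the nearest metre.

147 m

The local east axis at (φ, λ) is (−sin λ, cos λ, 0), so ΔE = −sin(-95.4057°)·(-165.4) + cos(-95.4057°)·(-210.0) = -144.88 m.
The local north axis is (−sin φ cos λ, −sin φ sin λ, cos φ), giving ΔN = -12.573 − 168.692 + 154.116 = -27.15 m.
Horizontal magnitude = √(ΔE² + ΔN²) = √((-144.88)² + (-27.15)²) = 147.40 m.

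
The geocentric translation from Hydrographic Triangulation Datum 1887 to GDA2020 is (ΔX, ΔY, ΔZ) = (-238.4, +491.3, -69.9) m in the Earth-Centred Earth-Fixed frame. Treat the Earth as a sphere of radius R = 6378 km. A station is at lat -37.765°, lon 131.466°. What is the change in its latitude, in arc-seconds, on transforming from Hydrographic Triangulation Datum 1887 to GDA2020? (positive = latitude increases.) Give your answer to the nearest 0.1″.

sin φ = -0.612424, cos φ = 0.790529, sin λ = 0.749349, cos λ = -0.662175.
North component: ΔN = −sin φ cos λ·ΔX − sin φ sin λ·ΔY + cos φ·ΔZ = −(-0.612424)(-0.662175)(-238.4) − (-0.612424)(0.749349)(491.3) + (0.790529)(-69.9) = 266.89 m.
1° of latitude spans πR/180 = 111317 m, so Δφ = 266.89 / 111317 × 3600 = 8.631″.

Δφ = 8.6″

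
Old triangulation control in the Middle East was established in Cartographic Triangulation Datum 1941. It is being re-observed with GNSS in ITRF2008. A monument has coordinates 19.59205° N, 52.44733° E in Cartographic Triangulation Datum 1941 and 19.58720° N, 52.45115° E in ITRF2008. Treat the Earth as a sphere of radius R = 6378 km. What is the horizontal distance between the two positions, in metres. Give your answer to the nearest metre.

Δφ = 19.58720° − 19.59205° = -0.00485°; Δλ = 52.45115° − 52.44733° = +0.00382°.
1° along a meridian = πR/180 = 111317 m.
ΔN = Δφ × 111317 = -539.9 m; ΔE = Δλ × 111317 × cos(19.59205°) = +0.00382 × 111317 × 0.942104 = 400.6 m.
Distance = √(ΔE² + ΔN²) = √(400.6² + (-539.9)²) = 672.3 m.

672 m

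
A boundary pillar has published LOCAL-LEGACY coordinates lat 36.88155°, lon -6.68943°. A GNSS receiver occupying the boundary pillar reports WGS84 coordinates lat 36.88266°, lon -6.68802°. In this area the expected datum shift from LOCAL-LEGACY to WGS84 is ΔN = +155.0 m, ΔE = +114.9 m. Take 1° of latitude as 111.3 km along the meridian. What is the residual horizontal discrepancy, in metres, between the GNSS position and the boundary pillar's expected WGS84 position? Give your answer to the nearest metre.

Observed coordinate differences: Δφ = +0.00111°, Δλ = +0.00141°.
Converting to metres (1° lat = 111300 m, cos φ = 0.799878): observed ΔN = 123.5 m, observed ΔE = 125.5 m.
Subtracting the expected shift leaves a residual of 123.5 − (155.0) = -31.5 m north and 125.5 − (114.9) = 10.6 m east.
Residual distance = √((-31.5)² + 10.6²) = 33.2 m.

33 m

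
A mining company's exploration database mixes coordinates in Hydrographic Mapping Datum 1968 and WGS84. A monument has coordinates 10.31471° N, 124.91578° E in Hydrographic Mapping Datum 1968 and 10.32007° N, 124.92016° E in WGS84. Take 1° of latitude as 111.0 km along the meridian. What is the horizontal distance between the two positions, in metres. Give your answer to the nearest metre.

Δφ = 10.32007° − 10.31471° = +0.00536°; Δλ = 124.92016° − 124.91578° = +0.00438°.
ΔN = Δφ × 111000 = 595.0 m; ΔE = Δλ × 111000 × cos(10.31471°) = +0.00438 × 111000 × 0.983839 = 478.3 m.
Distance = √(ΔE² + ΔN²) = √(478.3² + 595.0²) = 763.4 m.

763 m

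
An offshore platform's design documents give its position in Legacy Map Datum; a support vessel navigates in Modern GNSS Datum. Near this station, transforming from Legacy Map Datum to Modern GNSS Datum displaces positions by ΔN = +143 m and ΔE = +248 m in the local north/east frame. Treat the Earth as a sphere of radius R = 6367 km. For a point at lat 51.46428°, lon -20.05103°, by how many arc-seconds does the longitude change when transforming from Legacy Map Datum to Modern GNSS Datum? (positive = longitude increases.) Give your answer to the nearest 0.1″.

At latitude 51.46428°, cos φ = 0.623002.
One radian of longitude at latitude φ spans R cos φ, so Δλ = ΔE / (R cos φ) = 248.0 / (6367000 × 0.623002) = 6.2521e-05 rad = 12.896″.

Δλ = 12.9″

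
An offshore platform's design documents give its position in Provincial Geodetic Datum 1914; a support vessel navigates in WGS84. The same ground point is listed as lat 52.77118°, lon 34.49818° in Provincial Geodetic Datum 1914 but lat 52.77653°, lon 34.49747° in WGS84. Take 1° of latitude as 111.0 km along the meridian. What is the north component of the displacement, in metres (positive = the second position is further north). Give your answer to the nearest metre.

ΔN = 594 m

Δφ = 52.77653° − 52.77118° = +0.00535°; Δλ = 34.49747° − 34.49818° = -0.00071°.
ΔN = Δφ × 111000 = 593.8 m; ΔE = Δλ × 111000 × cos(52.77118°) = -0.00071 × 111000 × 0.605000 = -47.7 m.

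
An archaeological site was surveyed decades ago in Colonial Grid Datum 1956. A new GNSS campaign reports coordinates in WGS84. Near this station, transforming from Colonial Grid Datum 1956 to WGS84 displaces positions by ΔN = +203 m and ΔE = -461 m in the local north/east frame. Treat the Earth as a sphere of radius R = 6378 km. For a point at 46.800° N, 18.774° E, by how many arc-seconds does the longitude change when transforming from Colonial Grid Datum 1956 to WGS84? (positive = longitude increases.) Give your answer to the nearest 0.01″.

Δλ = -21.78″

At latitude 46.800°, cos φ = 0.684547.
One radian of longitude at latitude φ spans R cos φ, so Δλ = ΔE / (R cos φ) = -461.0 / (6378000 × 0.684547) = -1.0559e-04 rad = -21.779″.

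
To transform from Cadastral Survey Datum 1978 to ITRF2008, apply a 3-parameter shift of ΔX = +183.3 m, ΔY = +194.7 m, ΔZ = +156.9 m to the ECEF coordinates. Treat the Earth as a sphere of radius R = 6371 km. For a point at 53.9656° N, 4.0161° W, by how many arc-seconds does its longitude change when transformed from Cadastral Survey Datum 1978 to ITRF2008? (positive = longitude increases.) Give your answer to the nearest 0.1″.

Δλ = 11.4″

sin φ = 0.808664, cos φ = 0.588271, sin λ = -0.070037, cos λ = 0.997544.
East component: ΔE = −sin λ·ΔX + cos λ·ΔY = −(-0.070037)(183.3) + (0.997544)(194.7) = 207.06 m.
1° of latitude spans πR/180 = 111195 m; at latitude φ, 1° of longitude spans that × cos φ = 65412.7 m, so Δλ = 207.06 / 65412.7 × 3600 = 11.396″.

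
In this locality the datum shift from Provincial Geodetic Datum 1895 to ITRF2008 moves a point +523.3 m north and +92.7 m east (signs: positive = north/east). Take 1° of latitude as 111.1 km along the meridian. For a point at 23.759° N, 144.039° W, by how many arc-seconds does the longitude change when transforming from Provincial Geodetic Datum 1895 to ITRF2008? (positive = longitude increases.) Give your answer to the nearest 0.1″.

Δλ = 3.3″

At latitude 23.759°, cos φ = 0.915248.
1° of longitude at this latitude = 111.1 × cos φ = 101.68 km, so Δλ = 92.7 / 101684.1 = 0.0009116° = 3.282″.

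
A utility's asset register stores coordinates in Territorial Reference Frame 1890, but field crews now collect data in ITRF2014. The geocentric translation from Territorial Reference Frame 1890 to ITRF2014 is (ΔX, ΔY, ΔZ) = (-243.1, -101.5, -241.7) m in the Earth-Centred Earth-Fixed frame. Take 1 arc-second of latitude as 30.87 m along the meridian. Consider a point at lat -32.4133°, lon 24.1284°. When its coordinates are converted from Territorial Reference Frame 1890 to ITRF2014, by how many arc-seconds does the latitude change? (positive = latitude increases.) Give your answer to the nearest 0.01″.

Δφ = -11.18″

sin φ = -0.536023, cos φ = 0.844204, sin λ = 0.408783, cos λ = 0.912632.
North component: ΔN = −sin φ cos λ·ΔX − sin φ sin λ·ΔY + cos φ·ΔZ = −(-0.536023)(0.912632)(-243.1) − (-0.536023)(0.408783)(-101.5) + (0.844204)(-241.7) = -345.21 m.
1° of latitude spans 3600 × 30.87 = 111132 m, so Δφ = -345.21 / 111132 × 3600 = -11.183″.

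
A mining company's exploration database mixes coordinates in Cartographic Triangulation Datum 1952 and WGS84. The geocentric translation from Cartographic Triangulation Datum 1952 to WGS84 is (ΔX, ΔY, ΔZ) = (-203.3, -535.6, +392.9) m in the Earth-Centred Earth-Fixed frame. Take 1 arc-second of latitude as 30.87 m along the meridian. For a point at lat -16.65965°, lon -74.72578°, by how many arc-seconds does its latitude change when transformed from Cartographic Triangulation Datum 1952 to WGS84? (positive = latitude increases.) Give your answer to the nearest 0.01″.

Δφ = 16.49″

sin φ = -0.286686, cos φ = 0.958025, sin λ = -0.964676, cos λ = 0.263439.
North component: ΔN = −sin φ cos λ·ΔX − sin φ sin λ·ΔY + cos φ·ΔZ = −(-0.286686)(0.263439)(-203.3) − (-0.286686)(-0.964676)(-535.6) + (0.958025)(392.9) = 509.18 m.
1° of latitude spans 3600 × 30.87 = 111132 m, so Δφ = 509.18 / 111132 × 3600 = 16.494″.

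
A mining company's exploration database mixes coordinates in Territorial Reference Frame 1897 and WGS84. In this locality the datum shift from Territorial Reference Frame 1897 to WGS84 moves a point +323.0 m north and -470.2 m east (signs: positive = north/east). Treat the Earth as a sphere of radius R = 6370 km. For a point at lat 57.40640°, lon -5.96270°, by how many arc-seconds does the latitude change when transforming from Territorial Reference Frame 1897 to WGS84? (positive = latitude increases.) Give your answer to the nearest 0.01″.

Δφ = 10.46″

On a sphere of radius R, 1 rad of latitude = R, so Δφ = ΔN / R = 323.0 / 6370000 = 5.0706e-05 rad = 10.459″.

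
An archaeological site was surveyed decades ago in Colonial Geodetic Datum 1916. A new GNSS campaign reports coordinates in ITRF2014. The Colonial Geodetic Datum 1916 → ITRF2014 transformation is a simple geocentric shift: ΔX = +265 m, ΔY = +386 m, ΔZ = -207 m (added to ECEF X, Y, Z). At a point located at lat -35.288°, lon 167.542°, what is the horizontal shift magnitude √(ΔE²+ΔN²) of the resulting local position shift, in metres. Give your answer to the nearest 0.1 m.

The local east axis at (φ, λ) is (−sin λ, cos λ, 0), so ΔE = −sin(167.542°)·265 + cos(167.542°)·386 = -434.08 m.
The local north axis is (−sin φ cos λ, −sin φ sin λ, cos φ), giving ΔN = -149.482 + 48.104 − 168.966 = -270.34 m.
Horizontal magnitude = √(ΔE² + ΔN²) = √((-434.08)² + (-270.34)²) = 511.38 m.

511.4 m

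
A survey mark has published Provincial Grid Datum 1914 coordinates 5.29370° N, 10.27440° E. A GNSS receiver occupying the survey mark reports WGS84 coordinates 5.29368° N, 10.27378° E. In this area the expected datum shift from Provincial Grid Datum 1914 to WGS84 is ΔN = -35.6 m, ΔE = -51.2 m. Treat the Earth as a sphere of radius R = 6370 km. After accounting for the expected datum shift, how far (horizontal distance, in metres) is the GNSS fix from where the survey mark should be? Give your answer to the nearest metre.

Observed coordinate differences: Δφ = -0.00002°, Δλ = -0.00062°.
Converting to metres (1° lat = 111177 m, cos φ = 0.995735): observed ΔN = -2.2 m, observed ΔE = -68.6 m.
Subtracting the expected shift leaves a residual of -2.2 − (-35.6) = 33.4 m north and -68.6 − (-51.2) = -17.4 m east.
Residual distance = √(33.4² + (-17.4)²) = 37.7 m.

38 m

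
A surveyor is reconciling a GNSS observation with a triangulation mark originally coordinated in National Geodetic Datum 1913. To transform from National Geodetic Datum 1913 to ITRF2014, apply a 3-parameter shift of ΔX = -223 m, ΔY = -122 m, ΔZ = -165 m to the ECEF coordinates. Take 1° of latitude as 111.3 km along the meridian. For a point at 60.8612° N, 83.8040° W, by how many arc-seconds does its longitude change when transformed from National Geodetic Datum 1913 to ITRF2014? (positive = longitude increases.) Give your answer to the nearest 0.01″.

Δλ = -15.60″

sin φ = 0.873443, cos φ = 0.486927, sin λ = -0.994159, cos λ = 0.107930.
East component: ΔE = −sin λ·ΔX + cos λ·ΔY = −(-0.994159)(-223) + (0.107930)(-122) = -234.86 m.
1° of latitude spans 111300 m; at latitude φ, 1° of longitude spans that × cos φ = 54195.0 m, so Δλ = -234.86 / 54195.0 × 3600 = -15.601″.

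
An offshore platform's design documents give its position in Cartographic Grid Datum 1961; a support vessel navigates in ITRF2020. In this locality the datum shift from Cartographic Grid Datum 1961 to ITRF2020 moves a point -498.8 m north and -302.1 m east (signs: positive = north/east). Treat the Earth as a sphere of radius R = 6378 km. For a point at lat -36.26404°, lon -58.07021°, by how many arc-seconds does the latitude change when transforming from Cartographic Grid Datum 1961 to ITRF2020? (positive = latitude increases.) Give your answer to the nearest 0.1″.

On a sphere of radius R, 1 rad of latitude = R, so Δφ = ΔN / R = -498.8 / 6378000 = -7.8206e-05 rad = -16.131″.

Δφ = -16.1″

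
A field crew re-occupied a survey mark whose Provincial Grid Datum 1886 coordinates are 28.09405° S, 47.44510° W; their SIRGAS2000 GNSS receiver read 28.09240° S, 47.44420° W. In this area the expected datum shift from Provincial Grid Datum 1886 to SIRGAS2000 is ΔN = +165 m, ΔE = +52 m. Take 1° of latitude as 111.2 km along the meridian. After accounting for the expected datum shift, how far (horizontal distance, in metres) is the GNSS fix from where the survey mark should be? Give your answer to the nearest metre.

41 m

Observed coordinate differences: Δφ = +0.00165°, Δλ = +0.00090°.
Converting to metres (1° lat = 111200 m, cos φ = 0.882176): observed ΔN = 183.5 m, observed ΔE = 88.3 m.
Subtracting the expected shift leaves a residual of 183.5 − (165) = 18.5 m north and 88.3 − (52) = 36.3 m east.
Residual distance = √(18.5² + 36.3²) = 40.7 m.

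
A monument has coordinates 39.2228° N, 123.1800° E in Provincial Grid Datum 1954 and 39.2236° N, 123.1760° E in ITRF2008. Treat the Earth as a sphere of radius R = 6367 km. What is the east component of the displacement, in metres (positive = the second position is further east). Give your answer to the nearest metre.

Δφ = 39.2236° − 39.2228° = +0.0008°; Δλ = 123.1760° − 123.1800° = -0.0040°.
1° along a meridian = πR/180 = 111125 m.
ΔN = Δφ × 111125 = 88.9 m; ΔE = Δλ × 111125 × cos(39.2228°) = -0.0040 × 111125 × 0.774693 = -344.4 m.

ΔE = -344 m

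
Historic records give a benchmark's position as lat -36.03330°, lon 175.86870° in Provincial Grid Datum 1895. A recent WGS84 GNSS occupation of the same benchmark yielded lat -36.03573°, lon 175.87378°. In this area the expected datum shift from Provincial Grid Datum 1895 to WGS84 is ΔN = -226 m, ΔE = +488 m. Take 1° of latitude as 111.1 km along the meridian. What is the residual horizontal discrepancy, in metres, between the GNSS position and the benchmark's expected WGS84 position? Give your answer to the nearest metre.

Observed coordinate differences: Δφ = -0.00243°, Δλ = +0.00508°.
Converting to metres (1° lat = 111100 m, cos φ = 0.808675): observed ΔN = -270.0 m, observed ΔE = 456.4 m.
Subtracting the expected shift leaves a residual of -270.0 − (-226) = -44.0 m north and 456.4 − (488) = -31.6 m east.
Residual distance = √((-44.0)² + (-31.6)²) = 54.1 m.

54 m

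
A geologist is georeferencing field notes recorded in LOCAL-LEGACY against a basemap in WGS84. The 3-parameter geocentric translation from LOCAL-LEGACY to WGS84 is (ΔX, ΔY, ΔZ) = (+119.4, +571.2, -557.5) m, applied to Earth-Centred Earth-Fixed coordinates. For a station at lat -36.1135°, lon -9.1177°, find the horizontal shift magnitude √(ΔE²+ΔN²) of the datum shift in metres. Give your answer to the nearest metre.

727 m

At φ = -36.1135°, λ = -9.1177°: sin φ = -0.589387, cos φ = 0.807851, sin λ = -0.158463, cos λ = 0.987365.
ΔE = −sin λ·ΔX + cos λ·ΔY = −(-0.158463)·(119.4) + (0.987365)·(571.2) = 582.90 m.
ΔN = −sin φ cos λ·ΔX − sin φ sin λ·ΔY + cos φ·ΔZ = −(-0.589387)(0.987365)(119.4) − (-0.589387)(-0.158463)(571.2) + (0.807851)(-557.5) = -434.24 m.
Horizontal magnitude = √(ΔE² + ΔN²) = √(582.90² + (-434.24)²) = 726.87 m.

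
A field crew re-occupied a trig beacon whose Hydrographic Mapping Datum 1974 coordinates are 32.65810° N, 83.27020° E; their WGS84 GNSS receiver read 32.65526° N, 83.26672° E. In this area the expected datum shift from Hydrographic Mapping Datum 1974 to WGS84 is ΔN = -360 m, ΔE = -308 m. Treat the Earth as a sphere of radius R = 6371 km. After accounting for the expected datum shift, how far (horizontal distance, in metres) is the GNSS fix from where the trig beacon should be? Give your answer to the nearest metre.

48 m

Observed coordinate differences: Δφ = -0.00284°, Δλ = -0.00348°.
Converting to metres (1° lat = 111195 m, cos φ = 0.841906): observed ΔN = -315.8 m, observed ΔE = -325.8 m.
Subtracting the expected shift leaves a residual of -315.8 − (-360) = 44.2 m north and -325.8 − (-308) = -17.8 m east.
Residual distance = √(44.2² + (-17.8)²) = 47.6 m.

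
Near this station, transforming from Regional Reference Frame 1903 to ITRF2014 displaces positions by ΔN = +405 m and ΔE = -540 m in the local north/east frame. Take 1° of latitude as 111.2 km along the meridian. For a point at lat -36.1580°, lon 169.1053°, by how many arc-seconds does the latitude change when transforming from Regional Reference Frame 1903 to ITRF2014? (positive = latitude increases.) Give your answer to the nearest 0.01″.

1° of latitude = 111.2 km, so Δφ = 405.0 / 111200 = 0.0036421° = 13.112″.

Δφ = 13.11″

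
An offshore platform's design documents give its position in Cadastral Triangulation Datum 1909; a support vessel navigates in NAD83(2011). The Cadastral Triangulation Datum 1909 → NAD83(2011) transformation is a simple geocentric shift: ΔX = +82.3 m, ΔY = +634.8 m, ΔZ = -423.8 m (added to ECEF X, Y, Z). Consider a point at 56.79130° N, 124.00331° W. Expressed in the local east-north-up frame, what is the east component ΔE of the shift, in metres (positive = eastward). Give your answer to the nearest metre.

At φ = 56.79130°, λ = -124.00331°: sin φ = 0.836681, cos φ = 0.547690, sin λ = -0.829005, cos λ = -0.559241.
ΔE = −sin λ·ΔX + cos λ·ΔY = −(-0.829005)·(82.3) + (-0.559241)·(634.8) = -286.78 m.

ΔE = -287 m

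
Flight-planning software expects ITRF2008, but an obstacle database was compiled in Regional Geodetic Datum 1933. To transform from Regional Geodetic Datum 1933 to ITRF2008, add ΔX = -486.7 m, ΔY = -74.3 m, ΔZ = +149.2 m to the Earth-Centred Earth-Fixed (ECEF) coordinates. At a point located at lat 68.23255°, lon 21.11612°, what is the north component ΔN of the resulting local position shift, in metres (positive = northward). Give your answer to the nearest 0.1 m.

At φ = 68.23255°, λ = 21.11612°: sin φ = 0.928697, cos φ = 0.370840, sin λ = 0.360259, cos λ = 0.932852.
ΔN = −sin φ cos λ·ΔX − sin φ sin λ·ΔY + cos φ·ΔZ = −(0.928697)(0.932852)(-486.7) − (0.928697)(0.360259)(-74.3) + (0.370840)(149.2) = 501.83 m.

ΔN = 501.8 m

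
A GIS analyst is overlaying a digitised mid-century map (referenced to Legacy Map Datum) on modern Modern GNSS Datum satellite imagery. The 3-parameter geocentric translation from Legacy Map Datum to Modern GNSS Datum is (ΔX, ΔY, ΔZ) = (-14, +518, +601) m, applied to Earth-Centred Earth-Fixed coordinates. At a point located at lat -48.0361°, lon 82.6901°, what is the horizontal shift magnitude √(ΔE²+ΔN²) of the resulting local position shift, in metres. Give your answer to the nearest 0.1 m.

The local east axis at (φ, λ) is (−sin λ, cos λ, 0), so ΔE = −sin(82.6901°)·(-14) + cos(82.6901°)·518 = 79.79 m.
The local north axis is (−sin φ cos λ, −sin φ sin λ, cos φ), giving ΔN = -1.325 + 382.037 + 401.866 = 782.58 m.
Horizontal magnitude = √(ΔE² + ΔN²) = √(79.79² + 782.58²) = 786.64 m.

786.6 m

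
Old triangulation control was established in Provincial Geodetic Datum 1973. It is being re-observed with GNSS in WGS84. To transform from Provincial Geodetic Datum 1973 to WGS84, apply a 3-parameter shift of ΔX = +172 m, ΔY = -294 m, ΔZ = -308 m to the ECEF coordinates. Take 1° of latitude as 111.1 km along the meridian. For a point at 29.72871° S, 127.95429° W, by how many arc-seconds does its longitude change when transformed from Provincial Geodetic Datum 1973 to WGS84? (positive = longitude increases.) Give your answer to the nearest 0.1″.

Δλ = 11.8″

sin φ = -0.495894, cos φ = 0.868383, sin λ = -0.788502, cos λ = -0.615033.
East component: ΔE = −sin λ·ΔX + cos λ·ΔY = −(-0.788502)(172) + (-0.615033)(-294) = 316.44 m.
1° of latitude spans 111100 m; at latitude φ, 1° of longitude spans that × cos φ = 96477.4 m, so Δλ = 316.44 / 96477.4 × 3600 = 11.808″.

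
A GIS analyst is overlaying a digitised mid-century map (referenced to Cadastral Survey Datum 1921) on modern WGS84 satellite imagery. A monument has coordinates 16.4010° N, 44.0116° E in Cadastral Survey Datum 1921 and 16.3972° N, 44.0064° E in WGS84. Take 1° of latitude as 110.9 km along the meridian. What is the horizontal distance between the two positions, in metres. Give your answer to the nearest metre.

Δφ = 16.3972° − 16.4010° = -0.0038°; Δλ = 44.0064° − 44.0116° = -0.0052°.
ΔN = Δφ × 110900 = -421.4 m; ΔE = Δλ × 110900 × cos(16.4010°) = -0.0052 × 110900 × 0.959309 = -553.2 m.
Distance = √(ΔE² + ΔN²) = √((-553.2)² + (-421.4)²) = 695.4 m.

695 m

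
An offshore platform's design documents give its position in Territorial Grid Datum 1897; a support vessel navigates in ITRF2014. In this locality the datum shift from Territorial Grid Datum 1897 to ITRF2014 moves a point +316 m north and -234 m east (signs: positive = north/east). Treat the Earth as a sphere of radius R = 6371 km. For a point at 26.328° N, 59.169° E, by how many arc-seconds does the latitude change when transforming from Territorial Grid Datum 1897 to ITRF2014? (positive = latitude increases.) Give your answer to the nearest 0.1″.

Δφ = 10.2″

On a sphere of radius R, 1 rad of latitude = R, so Δφ = ΔN / R = 316.0 / 6371000 = 4.9600e-05 rad = 10.231″.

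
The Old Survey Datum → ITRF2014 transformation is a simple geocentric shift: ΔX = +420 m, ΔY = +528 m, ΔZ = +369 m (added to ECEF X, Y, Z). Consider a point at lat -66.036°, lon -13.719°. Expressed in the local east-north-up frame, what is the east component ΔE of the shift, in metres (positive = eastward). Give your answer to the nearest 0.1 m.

At φ = -66.036°, λ = -13.719°: sin φ = -0.913801, cos φ = 0.406163, sin λ = -0.237160, cos λ = 0.971471.
ΔE = −sin λ·ΔX + cos λ·ΔY = −(-0.237160)·(420) + (0.971471)·(528) = 612.54 m.

ΔE = 612.5 m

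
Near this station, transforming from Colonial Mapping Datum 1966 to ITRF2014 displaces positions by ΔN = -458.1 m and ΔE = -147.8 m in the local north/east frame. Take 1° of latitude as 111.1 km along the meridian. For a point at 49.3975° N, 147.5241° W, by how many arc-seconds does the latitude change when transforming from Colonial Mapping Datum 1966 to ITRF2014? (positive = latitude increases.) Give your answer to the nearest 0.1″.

1° of latitude = 111.1 km, so Δφ = -458.1 / 111100 = -0.0041233° = -14.844″.

Δφ = -14.8″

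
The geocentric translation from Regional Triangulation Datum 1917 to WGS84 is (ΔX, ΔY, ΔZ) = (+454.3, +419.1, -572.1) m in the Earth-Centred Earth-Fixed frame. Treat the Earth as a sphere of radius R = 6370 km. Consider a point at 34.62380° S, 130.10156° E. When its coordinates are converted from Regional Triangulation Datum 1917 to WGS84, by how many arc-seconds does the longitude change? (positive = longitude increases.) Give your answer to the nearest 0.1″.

Δλ = -24.3″

sin φ = -0.568186, cos φ = 0.822900, sin λ = 0.764904, cos λ = -0.644144.
East component: ΔE = −sin λ·ΔX + cos λ·ΔY = −(0.764904)(454.3) + (-0.644144)(419.1) = -617.46 m.
1° of latitude spans πR/180 = 111177 m; at latitude φ, 1° of longitude spans that × cos φ = 91488.0 m, so Δλ = -617.46 / 91488.0 × 3600 = -24.297″.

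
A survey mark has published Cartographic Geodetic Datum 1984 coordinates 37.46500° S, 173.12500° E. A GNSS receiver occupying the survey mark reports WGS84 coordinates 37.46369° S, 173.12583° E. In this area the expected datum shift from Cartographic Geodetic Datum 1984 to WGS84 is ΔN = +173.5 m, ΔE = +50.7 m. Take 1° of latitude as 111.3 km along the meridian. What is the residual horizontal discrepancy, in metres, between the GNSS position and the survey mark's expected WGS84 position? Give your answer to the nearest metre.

36 m

Observed coordinate differences: Δφ = +0.00131°, Δλ = +0.00083°.
Converting to metres (1° lat = 111300 m, cos φ = 0.793725): observed ΔN = 145.8 m, observed ΔE = 73.3 m.
Subtracting the expected shift leaves a residual of 145.8 − (173.5) = -27.7 m north and 73.3 − (50.7) = 22.6 m east.
Residual distance = √((-27.7)² + 22.6²) = 35.8 m.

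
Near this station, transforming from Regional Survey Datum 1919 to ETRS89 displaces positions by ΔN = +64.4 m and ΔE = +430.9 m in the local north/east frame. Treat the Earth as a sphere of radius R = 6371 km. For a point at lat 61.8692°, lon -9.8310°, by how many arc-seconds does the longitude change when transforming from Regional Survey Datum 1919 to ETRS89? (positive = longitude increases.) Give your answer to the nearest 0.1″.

At latitude 61.8692°, cos φ = 0.471486.
One radian of longitude at latitude φ spans R cos φ, so Δλ = ΔE / (R cos φ) = 430.9 / (6371000 × 0.471486) = 1.4345e-04 rad = 29.589″.

Δλ = 29.6″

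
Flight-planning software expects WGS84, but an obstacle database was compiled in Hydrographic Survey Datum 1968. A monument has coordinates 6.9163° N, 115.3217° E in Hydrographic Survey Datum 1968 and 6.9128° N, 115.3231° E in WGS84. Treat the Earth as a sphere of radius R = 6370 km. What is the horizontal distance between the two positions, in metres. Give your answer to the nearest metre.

Δφ = 6.9128° − 6.9163° = -0.0035°; Δλ = 115.3231° − 115.3217° = +0.0014°.
1° along a meridian = πR/180 = 111177 m.
ΔN = Δφ × 111177 = -389.1 m; ΔE = Δλ × 111177 × cos(6.9163°) = +0.0014 × 111177 × 0.992723 = 154.5 m.
Distance = √(ΔE² + ΔN²) = √(154.5² + (-389.1)²) = 418.7 m.

419 m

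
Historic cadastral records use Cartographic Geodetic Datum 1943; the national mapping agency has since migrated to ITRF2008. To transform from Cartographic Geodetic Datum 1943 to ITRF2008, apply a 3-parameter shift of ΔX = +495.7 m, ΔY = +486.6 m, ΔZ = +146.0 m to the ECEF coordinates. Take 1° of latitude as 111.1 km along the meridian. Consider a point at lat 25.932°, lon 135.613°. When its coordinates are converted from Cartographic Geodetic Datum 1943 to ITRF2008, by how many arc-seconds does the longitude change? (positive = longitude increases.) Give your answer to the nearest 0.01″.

sin φ = 0.437304, cos φ = 0.899314, sin λ = 0.699501, cos λ = -0.714631.
East component: ΔE = −sin λ·ΔX + cos λ·ΔY = −(0.699501)(495.7) + (-0.714631)(486.6) = -694.48 m.
1° of latitude spans 111100 m; at latitude φ, 1° of longitude spans that × cos φ = 99913.8 m, so Δλ = -694.48 / 99913.8 × 3600 = -25.023″.

Δλ = -25.02″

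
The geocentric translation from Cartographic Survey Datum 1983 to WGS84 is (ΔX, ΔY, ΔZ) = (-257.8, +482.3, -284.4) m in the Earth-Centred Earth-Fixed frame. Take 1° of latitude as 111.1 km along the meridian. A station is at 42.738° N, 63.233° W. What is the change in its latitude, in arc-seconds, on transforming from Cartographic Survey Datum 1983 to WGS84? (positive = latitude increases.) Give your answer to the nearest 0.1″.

Δφ = 5.3″

sin φ = 0.678647, cos φ = 0.734465, sin λ = -0.892845, cos λ = 0.450363.
North component: ΔN = −sin φ cos λ·ΔX − sin φ sin λ·ΔY + cos φ·ΔZ = −(0.678647)(0.450363)(-257.8) − (0.678647)(-0.892845)(482.3) + (0.734465)(-284.4) = 162.15 m.
1° of latitude spans 111100 m, so Δφ = 162.15 / 111100 × 3600 = 5.254″.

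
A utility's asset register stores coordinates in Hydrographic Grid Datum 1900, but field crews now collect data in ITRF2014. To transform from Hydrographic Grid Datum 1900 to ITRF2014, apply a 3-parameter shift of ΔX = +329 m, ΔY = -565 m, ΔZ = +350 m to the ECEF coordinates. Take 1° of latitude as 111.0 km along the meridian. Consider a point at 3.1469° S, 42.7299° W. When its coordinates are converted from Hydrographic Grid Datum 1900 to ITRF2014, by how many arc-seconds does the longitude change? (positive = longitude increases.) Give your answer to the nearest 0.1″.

Δλ = -6.2″

sin φ = -0.054896, cos φ = 0.998492, sin λ = -0.678543, cos λ = 0.734561.
East component: ΔE = −sin λ·ΔX + cos λ·ΔY = −(-0.678543)(329) + (0.734561)(-565) = -191.79 m.
1° of latitude spans 111000 m; at latitude φ, 1° of longitude spans that × cos φ = 110832.6 m, so Δλ = -191.79 / 110832.6 × 3600 = -6.229″.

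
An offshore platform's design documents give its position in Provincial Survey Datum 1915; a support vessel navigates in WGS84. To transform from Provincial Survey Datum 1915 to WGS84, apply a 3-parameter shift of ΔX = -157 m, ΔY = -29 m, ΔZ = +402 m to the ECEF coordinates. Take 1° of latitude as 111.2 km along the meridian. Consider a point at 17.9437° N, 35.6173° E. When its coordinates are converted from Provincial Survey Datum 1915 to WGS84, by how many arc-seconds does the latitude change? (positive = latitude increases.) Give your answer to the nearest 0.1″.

Δφ = 13.8″

sin φ = 0.308082, cos φ = 0.951360, sin λ = 0.582368, cos λ = 0.812925.
North component: ΔN = −sin φ cos λ·ΔX − sin φ sin λ·ΔY + cos φ·ΔZ = −(0.308082)(0.812925)(-157) − (0.308082)(0.582368)(-29) + (0.951360)(402) = 426.97 m.
1° of latitude spans 111200 m, so Δφ = 426.97 / 111200 × 3600 = 13.823″.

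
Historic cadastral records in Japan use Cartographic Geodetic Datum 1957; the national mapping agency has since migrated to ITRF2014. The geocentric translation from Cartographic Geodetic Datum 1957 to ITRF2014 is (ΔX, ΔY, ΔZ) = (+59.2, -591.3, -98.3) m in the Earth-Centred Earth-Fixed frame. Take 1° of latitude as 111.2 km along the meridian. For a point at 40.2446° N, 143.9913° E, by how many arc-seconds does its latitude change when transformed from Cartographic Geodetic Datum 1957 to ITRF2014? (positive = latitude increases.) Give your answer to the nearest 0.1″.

Δφ = 5.8″

sin φ = 0.646052, cos φ = 0.763293, sin λ = 0.587908, cos λ = -0.808928.
North component: ΔN = −sin φ cos λ·ΔX − sin φ sin λ·ΔY + cos φ·ΔZ = −(0.646052)(-0.808928)(59.2) − (0.646052)(0.587908)(-591.3) + (0.763293)(-98.3) = 180.49 m.
1° of latitude spans 111200 m, so Δφ = 180.49 / 111200 × 3600 = 5.843″.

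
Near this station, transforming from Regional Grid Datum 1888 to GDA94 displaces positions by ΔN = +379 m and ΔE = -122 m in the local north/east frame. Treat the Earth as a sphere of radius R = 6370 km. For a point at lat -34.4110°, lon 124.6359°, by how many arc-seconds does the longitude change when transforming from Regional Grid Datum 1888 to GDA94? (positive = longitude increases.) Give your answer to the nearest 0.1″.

Δλ = -4.8″

At latitude -34.4110°, cos φ = 0.825005.
One radian of longitude at latitude φ spans R cos φ, so Δλ = ΔE / (R cos φ) = -122.0 / (6370000 × 0.825005) = -2.3215e-05 rad = -4.788″.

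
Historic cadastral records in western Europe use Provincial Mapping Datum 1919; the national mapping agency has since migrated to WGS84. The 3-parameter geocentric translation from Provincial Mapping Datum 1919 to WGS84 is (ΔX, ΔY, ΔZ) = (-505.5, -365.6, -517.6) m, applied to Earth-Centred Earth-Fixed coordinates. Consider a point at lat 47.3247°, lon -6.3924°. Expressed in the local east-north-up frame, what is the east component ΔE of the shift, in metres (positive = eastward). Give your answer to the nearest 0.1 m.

The local east axis at (φ, λ) is (−sin λ, cos λ, 0), so ΔE = −sin(-6.3924°)·(-505.5) + cos(-6.3924°)·(-365.6) = -419.61 m.

ΔE = -419.6 m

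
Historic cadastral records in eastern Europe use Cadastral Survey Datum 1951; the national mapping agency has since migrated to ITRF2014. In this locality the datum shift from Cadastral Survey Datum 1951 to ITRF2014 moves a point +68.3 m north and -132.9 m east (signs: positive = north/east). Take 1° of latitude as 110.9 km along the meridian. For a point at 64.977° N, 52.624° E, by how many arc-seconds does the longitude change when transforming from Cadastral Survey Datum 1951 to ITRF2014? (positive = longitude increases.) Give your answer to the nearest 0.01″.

Δλ = -10.20″

At latitude 64.977°, cos φ = 0.422982.
1° of longitude at this latitude = 110.9 × cos φ = 46.91 km, so Δλ = -132.9 / 46908.7 = -0.0028332° = -10.199″.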